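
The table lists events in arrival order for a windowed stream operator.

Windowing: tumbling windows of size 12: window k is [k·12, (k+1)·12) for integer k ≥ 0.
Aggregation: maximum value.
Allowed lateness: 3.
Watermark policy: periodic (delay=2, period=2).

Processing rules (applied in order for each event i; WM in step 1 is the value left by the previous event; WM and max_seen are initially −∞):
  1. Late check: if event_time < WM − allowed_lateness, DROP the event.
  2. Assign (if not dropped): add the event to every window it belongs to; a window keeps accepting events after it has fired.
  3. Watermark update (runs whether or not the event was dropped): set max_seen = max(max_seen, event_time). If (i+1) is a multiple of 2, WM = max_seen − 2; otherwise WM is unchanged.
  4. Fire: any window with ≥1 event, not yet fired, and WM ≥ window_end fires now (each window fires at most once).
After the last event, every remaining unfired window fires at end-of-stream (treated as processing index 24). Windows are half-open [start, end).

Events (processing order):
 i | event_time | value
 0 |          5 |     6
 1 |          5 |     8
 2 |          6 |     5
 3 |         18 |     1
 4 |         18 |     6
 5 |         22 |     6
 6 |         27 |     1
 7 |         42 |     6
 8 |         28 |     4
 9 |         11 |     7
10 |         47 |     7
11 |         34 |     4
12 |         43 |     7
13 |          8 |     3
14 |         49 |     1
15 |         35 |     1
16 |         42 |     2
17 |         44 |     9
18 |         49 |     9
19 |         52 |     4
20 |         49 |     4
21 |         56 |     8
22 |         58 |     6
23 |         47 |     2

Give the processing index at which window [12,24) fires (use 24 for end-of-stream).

7

i=0 t=5 v=6: → [0,12); WM=−∞
i=1 t=5 v=8: → [0,12); WM=3
i=2 t=6 v=5: → [0,12); WM=3
i=3 t=18 v=1: → [12,24); WM=16; [0,12) fires=8
i=4 t=18 v=6: → [12,24); WM=16
i=5 t=22 v=6: → [12,24); WM=20
i=6 t=27 v=1: → [24,36); WM=20
i=7 t=42 v=6: → [36,48); WM=40; [12,24) fires=6 [24,36) fires=1
i=8 t=28 v=4: DROP (t<40-3); WM=40
i=9 t=11 v=7: DROP (t<40-3); WM=40
i=10 t=47 v=7: → [36,48); WM=40
i=11 t=34 v=4: DROP (t<40-3); WM=45
i=12 t=43 v=7: → [36,48); WM=45
i=13 t=8 v=3: DROP (t<45-3); WM=45
i=14 t=49 v=1: → [48,60); WM=45
i=15 t=35 v=1: DROP (t<45-3); WM=47
i=16 t=42 v=2: DROP (t<47-3); WM=47
i=17 t=44 v=9: → [36,48); WM=47
i=18 t=49 v=9: → [48,60); WM=47
i=19 t=52 v=4: → [48,60); WM=50; [36,48) fires=9
i=20 t=49 v=4: → [48,60); WM=50
i=21 t=56 v=8: → [48,60); WM=54
i=22 t=58 v=6: → [48,60); WM=54
i=23 t=47 v=2: DROP (t<54-3); WM=56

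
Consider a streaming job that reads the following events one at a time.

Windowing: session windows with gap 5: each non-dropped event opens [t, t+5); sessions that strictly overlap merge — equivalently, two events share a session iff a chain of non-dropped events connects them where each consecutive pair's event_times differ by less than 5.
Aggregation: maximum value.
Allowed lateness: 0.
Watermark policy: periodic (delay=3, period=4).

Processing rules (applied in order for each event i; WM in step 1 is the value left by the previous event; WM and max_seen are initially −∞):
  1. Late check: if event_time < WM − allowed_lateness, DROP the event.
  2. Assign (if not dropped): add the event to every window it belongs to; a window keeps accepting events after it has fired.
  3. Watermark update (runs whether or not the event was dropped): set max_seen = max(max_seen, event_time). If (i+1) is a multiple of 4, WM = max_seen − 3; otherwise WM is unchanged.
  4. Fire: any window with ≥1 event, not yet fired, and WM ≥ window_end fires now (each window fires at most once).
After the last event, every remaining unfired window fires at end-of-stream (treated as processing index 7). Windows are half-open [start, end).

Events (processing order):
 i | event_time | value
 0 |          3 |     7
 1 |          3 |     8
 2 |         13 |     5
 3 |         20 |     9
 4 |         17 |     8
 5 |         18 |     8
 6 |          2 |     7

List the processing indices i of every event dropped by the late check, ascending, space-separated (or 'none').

i=0 t=3 v=7: → [3,8); WM=−∞
i=1 t=3 v=8: → [3,8); WM=−∞
i=2 t=13 v=5: → [13,18); WM=−∞
i=3 t=20 v=9: → [20,25); WM=17
i=4 t=17 v=8: → [13,25); WM=17
i=5 t=18 v=8: → [13,25); WM=17
i=6 t=2 v=7: DROP (t<17-0); WM=17

6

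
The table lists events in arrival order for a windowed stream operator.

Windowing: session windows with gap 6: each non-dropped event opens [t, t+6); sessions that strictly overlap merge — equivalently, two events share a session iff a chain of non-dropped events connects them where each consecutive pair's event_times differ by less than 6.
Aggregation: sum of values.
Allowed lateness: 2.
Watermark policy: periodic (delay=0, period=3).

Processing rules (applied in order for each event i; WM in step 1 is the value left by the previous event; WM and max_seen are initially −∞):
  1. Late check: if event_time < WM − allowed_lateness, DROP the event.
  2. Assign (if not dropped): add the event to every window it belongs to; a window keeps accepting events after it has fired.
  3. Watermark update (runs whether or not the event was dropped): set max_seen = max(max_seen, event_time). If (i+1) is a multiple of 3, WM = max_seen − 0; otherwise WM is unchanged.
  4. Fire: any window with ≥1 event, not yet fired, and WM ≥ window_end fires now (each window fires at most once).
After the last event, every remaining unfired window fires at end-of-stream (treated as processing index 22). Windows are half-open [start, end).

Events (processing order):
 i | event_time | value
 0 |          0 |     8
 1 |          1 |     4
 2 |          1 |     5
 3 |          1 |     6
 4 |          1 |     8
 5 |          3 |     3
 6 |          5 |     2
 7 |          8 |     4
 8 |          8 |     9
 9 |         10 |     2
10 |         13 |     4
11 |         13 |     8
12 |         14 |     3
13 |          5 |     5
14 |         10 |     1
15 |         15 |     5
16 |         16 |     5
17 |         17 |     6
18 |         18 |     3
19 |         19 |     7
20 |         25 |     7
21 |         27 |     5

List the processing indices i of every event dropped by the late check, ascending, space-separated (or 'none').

13 14

i=0 t=0 v=8: → [0,6); WM=−∞
i=1 t=1 v=4: → [0,7); WM=−∞
i=2 t=1 v=5: → [0,7); WM=1
i=3 t=1 v=6: → [0,7); WM=1
i=4 t=1 v=8: → [0,7); WM=1
i=5 t=3 v=3: → [0,9); WM=3
i=6 t=5 v=2: → [0,11); WM=3
i=7 t=8 v=4: → [0,14); WM=3
i=8 t=8 v=9: → [0,14); WM=8
i=9 t=10 v=2: → [0,16); WM=8
i=10 t=13 v=4: → [0,19); WM=8
i=11 t=13 v=8: → [0,19); WM=13
i=12 t=14 v=3: → [0,20); WM=13
i=13 t=5 v=5: DROP (t<13-2); WM=13
i=14 t=10 v=1: DROP (t<13-2); WM=14
i=15 t=15 v=5: → [0,21); WM=14
i=16 t=16 v=5: → [0,22); WM=14
i=17 t=17 v=6: → [0,23); WM=17
i=18 t=18 v=3: → [0,24); WM=17
i=19 t=19 v=7: → [0,25); WM=17
i=20 t=25 v=7: → [25,31); WM=25
i=21 t=27 v=5: → [25,33); WM=25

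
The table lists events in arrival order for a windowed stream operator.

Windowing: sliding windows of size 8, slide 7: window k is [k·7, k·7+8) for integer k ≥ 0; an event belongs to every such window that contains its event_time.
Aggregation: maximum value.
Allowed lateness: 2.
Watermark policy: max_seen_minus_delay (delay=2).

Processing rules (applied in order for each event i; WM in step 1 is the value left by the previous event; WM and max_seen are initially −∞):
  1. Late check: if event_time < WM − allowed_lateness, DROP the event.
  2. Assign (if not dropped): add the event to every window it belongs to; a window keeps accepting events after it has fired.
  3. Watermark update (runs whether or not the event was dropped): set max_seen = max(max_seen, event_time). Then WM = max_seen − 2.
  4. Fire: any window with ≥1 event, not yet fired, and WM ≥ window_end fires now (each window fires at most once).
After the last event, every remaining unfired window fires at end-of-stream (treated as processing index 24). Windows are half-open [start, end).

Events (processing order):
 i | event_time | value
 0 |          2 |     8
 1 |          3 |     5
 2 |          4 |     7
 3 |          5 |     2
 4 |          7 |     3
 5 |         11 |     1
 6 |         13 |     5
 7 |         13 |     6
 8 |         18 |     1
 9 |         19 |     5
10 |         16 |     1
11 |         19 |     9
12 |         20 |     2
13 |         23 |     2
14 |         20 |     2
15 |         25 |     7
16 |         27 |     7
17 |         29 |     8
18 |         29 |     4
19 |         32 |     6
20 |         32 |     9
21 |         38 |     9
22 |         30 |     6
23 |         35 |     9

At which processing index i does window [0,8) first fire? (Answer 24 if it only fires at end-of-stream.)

5

i=0 t=2 v=8: → [0,8); WM=0
i=1 t=3 v=5: → [0,8); WM=1
i=2 t=4 v=7: → [0,8); WM=2
i=3 t=5 v=2: → [0,8); WM=3
i=4 t=7 v=3: → [7,15),[0,8); WM=5
i=5 t=11 v=1: → [7,15); WM=9; [0,8) fires=8
i=6 t=13 v=5: → [7,15); WM=11
i=7 t=13 v=6: → [7,15); WM=11
i=8 t=18 v=1: → [14,22); WM=16; [7,15) fires=6
i=9 t=19 v=5: → [14,22); WM=17
i=10 t=16 v=1: → [14,22); WM=17
i=11 t=19 v=9: → [14,22); WM=17
i=12 t=20 v=2: → [14,22); WM=18
i=13 t=23 v=2: → [21,29); WM=21
i=14 t=20 v=2: → [14,22); WM=21
i=15 t=25 v=7: → [21,29); WM=23; [14,22) fires=9
i=16 t=27 v=7: → [21,29); WM=25
i=17 t=29 v=8: → [28,36); WM=27
i=18 t=29 v=4: → [28,36); WM=27
i=19 t=32 v=6: → [28,36); WM=30; [21,29) fires=7
i=20 t=32 v=9: → [28,36); WM=30
i=21 t=38 v=9: → [35,43); WM=36; [28,36) fires=9
i=22 t=30 v=6: DROP (t<36-2); WM=36
i=23 t=35 v=9: → [35,43),[28,36); WM=36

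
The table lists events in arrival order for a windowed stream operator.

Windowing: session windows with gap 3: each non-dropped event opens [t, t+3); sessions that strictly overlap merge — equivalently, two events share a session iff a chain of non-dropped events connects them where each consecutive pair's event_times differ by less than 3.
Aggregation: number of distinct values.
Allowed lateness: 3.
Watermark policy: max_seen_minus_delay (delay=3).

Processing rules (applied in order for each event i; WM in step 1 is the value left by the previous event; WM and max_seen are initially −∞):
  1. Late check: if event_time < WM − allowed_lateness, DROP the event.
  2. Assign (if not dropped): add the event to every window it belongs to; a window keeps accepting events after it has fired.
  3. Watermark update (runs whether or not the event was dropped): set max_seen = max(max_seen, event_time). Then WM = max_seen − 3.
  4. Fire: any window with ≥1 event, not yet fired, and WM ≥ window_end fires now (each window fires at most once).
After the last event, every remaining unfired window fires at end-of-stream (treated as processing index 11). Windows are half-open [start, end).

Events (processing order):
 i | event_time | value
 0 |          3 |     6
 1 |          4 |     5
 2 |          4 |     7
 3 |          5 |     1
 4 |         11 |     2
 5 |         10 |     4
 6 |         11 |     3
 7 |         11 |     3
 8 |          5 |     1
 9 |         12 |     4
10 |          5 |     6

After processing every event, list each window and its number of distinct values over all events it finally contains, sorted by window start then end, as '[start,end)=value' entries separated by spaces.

i=0 t=3 v=6: → [3,6); WM=0
i=1 t=4 v=5: → [3,7); WM=1
i=2 t=4 v=7: → [3,7); WM=1
i=3 t=5 v=1: → [3,8); WM=2
i=4 t=11 v=2: → [11,14); WM=8
i=5 t=10 v=4: → [10,14); WM=8
i=6 t=11 v=3: → [10,14); WM=8
i=7 t=11 v=3: → [10,14); WM=8
i=8 t=5 v=1: → [3,8); WM=8
i=9 t=12 v=4: → [10,15); WM=9
i=10 t=5 v=6: DROP (t<9-3); WM=9

[3,8)=4 [10,15)=3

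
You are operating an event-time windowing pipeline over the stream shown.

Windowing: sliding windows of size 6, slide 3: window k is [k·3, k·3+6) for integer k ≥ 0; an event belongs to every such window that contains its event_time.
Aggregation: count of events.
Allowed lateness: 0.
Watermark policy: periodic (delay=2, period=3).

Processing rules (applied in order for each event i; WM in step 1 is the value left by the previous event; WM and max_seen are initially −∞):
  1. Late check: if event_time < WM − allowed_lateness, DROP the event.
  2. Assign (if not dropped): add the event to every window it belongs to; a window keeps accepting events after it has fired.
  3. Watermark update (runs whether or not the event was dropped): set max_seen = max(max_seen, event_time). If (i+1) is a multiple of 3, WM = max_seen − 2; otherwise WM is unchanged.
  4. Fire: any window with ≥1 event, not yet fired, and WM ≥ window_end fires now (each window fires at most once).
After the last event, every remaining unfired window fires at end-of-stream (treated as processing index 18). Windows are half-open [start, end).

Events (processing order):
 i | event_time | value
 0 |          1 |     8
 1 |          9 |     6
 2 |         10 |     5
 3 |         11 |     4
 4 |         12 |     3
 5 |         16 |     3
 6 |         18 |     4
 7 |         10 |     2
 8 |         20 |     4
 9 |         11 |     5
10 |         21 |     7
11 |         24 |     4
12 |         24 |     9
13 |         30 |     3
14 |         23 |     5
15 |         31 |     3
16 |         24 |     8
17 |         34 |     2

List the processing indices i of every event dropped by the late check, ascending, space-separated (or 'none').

7 9 16

i=0 t=1 v=8: → [0,6); WM=−∞
i=1 t=9 v=6: → [9,15),[6,12); WM=−∞
i=2 t=10 v=5: → [9,15),[6,12); WM=8; [0,6) fires=1
i=3 t=11 v=4: → [9,15),[6,12); WM=8
i=4 t=12 v=3: → [12,18),[9,15); WM=8
i=5 t=16 v=3: → [15,21),[12,18); WM=14; [6,12) fires=3
i=6 t=18 v=4: → [18,24),[15,21); WM=14
i=7 t=10 v=2: DROP (t<14-0); WM=14
i=8 t=20 v=4: → [18,24),[15,21); WM=18; [9,15) fires=4 [12,18) fires=2
i=9 t=11 v=5: DROP (t<18-0); WM=18
i=10 t=21 v=7: → [21,27),[18,24); WM=18
i=11 t=24 v=4: → [24,30),[21,27); WM=22; [15,21) fires=3
i=12 t=24 v=9: → [24,30),[21,27); WM=22
i=13 t=30 v=3: → [30,36),[27,33); WM=22
i=14 t=23 v=5: → [21,27),[18,24); WM=28; [18,24) fires=4 [21,27) fires=4
i=15 t=31 v=3: → [30,36),[27,33); WM=28
i=16 t=24 v=8: DROP (t<28-0); WM=28
i=17 t=34 v=2: → [33,39),[30,36); WM=32; [24,30) fires=2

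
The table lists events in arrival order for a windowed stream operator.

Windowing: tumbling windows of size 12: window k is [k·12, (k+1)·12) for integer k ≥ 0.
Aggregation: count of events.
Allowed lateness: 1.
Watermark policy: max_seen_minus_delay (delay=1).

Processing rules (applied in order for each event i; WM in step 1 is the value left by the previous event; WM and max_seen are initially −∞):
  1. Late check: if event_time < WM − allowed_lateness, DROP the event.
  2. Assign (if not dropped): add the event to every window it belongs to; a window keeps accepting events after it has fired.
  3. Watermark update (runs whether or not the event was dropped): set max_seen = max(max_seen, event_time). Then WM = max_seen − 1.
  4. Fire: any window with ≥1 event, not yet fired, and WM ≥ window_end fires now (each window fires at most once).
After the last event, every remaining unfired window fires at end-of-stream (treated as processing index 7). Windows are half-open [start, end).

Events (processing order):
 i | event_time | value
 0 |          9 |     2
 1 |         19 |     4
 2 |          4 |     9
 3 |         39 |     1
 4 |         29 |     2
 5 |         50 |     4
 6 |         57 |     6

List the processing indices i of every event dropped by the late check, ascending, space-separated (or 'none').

i=0 t=9 v=2: → [0,12); WM=8
i=1 t=19 v=4: → [12,24); WM=18; [0,12) fires=1
i=2 t=4 v=9: DROP (t<18-1); WM=18
i=3 t=39 v=1: → [36,48); WM=38; [12,24) fires=1
i=4 t=29 v=2: DROP (t<38-1); WM=38
i=5 t=50 v=4: → [48,60); WM=49; [36,48) fires=1
i=6 t=57 v=6: → [48,60); WM=56

2 4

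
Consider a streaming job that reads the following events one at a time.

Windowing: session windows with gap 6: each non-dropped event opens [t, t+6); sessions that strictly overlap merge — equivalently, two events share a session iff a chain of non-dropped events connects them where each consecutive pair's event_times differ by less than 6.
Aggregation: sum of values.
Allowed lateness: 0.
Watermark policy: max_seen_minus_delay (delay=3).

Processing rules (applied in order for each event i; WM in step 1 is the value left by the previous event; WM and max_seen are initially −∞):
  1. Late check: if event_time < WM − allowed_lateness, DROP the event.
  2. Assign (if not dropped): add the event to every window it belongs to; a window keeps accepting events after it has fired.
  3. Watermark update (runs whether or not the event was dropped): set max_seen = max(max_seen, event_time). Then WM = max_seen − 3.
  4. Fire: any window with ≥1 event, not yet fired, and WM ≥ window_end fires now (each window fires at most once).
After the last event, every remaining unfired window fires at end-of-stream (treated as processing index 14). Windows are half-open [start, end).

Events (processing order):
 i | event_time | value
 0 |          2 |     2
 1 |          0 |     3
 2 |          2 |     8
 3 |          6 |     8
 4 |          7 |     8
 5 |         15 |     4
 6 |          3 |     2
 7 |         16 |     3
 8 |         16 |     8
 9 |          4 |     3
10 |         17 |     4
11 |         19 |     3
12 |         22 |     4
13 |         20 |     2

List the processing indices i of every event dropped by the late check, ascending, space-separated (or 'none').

i=0 t=2 v=2: → [2,8); WM=-1
i=1 t=0 v=3: → [0,8); WM=-1
i=2 t=2 v=8: → [0,8); WM=-1
i=3 t=6 v=8: → [0,12); WM=3
i=4 t=7 v=8: → [0,13); WM=4
i=5 t=15 v=4: → [15,21); WM=12
i=6 t=3 v=2: DROP (t<12-0); WM=12
i=7 t=16 v=3: → [15,22); WM=13
i=8 t=16 v=8: → [15,22); WM=13
i=9 t=4 v=3: DROP (t<13-0); WM=13
i=10 t=17 v=4: → [15,23); WM=14
i=11 t=19 v=3: → [15,25); WM=16
i=12 t=22 v=4: → [15,28); WM=19
i=13 t=20 v=2: → [15,28); WM=19

6 9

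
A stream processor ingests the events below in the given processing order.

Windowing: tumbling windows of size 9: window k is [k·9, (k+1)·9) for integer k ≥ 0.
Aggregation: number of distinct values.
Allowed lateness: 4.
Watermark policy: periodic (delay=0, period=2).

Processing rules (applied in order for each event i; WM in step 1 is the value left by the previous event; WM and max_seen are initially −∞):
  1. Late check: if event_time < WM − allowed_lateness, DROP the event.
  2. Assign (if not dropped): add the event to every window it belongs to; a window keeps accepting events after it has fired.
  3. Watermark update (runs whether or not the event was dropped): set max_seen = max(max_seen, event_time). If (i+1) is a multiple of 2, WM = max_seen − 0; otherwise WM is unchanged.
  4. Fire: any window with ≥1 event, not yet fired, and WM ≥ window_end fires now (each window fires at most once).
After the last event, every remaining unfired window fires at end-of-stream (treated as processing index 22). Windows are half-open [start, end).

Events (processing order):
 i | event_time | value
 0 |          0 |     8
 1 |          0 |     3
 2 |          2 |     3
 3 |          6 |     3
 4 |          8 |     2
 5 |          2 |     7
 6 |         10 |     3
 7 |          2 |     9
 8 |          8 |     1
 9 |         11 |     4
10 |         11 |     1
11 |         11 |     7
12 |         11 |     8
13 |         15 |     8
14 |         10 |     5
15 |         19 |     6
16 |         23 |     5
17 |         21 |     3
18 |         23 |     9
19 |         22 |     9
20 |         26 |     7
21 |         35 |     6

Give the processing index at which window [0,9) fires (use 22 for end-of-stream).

i=0 t=0 v=8: → [0,9); WM=−∞
i=1 t=0 v=3: → [0,9); WM=0
i=2 t=2 v=3: → [0,9); WM=0
i=3 t=6 v=3: → [0,9); WM=6
i=4 t=8 v=2: → [0,9); WM=6
i=5 t=2 v=7: → [0,9); WM=8
i=6 t=10 v=3: → [9,18); WM=8
i=7 t=2 v=9: DROP (t<8-4); WM=10; [0,9) fires=4
i=8 t=8 v=1: → [0,9); WM=10
i=9 t=11 v=4: → [9,18); WM=11
i=10 t=11 v=1: → [9,18); WM=11
i=11 t=11 v=7: → [9,18); WM=11
i=12 t=11 v=8: → [9,18); WM=11
i=13 t=15 v=8: → [9,18); WM=15
i=14 t=10 v=5: DROP (t<15-4); WM=15
i=15 t=19 v=6: → [18,27); WM=19; [9,18) fires=5
i=16 t=23 v=5: → [18,27); WM=19
i=17 t=21 v=3: → [18,27); WM=23
i=18 t=23 v=9: → [18,27); WM=23
i=19 t=22 v=9: → [18,27); WM=23
i=20 t=26 v=7: → [18,27); WM=23
i=21 t=35 v=6: → [27,36); WM=35; [18,27) fires=5

7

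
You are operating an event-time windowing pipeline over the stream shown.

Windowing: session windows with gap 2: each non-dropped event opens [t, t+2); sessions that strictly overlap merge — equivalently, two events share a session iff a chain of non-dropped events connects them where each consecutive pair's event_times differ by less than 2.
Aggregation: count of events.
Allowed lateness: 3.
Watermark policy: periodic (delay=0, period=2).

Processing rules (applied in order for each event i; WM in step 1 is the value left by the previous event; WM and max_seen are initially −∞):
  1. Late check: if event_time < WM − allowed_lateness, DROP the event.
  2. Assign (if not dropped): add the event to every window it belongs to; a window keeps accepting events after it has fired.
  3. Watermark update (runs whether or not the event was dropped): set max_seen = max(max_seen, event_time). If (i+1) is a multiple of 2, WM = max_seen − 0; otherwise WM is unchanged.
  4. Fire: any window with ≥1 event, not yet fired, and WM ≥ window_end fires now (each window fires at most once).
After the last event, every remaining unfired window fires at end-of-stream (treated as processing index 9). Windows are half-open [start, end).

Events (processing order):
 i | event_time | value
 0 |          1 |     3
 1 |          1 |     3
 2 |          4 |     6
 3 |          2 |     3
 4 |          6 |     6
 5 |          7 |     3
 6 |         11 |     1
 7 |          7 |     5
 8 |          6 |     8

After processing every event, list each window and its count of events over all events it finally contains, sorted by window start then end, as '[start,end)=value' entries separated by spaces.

[1,4)=3 [4,6)=1 [6,9)=3 [11,13)=1

i=0 t=1 v=3: → [1,3); WM=−∞
i=1 t=1 v=3: → [1,3); WM=1
i=2 t=4 v=6: → [4,6); WM=1
i=3 t=2 v=3: → [1,4); WM=4
i=4 t=6 v=6: → [6,8); WM=4
i=5 t=7 v=3: → [6,9); WM=7
i=6 t=11 v=1: → [11,13); WM=7
i=7 t=7 v=5: → [6,9); WM=11
i=8 t=6 v=8: DROP (t<11-3); WM=11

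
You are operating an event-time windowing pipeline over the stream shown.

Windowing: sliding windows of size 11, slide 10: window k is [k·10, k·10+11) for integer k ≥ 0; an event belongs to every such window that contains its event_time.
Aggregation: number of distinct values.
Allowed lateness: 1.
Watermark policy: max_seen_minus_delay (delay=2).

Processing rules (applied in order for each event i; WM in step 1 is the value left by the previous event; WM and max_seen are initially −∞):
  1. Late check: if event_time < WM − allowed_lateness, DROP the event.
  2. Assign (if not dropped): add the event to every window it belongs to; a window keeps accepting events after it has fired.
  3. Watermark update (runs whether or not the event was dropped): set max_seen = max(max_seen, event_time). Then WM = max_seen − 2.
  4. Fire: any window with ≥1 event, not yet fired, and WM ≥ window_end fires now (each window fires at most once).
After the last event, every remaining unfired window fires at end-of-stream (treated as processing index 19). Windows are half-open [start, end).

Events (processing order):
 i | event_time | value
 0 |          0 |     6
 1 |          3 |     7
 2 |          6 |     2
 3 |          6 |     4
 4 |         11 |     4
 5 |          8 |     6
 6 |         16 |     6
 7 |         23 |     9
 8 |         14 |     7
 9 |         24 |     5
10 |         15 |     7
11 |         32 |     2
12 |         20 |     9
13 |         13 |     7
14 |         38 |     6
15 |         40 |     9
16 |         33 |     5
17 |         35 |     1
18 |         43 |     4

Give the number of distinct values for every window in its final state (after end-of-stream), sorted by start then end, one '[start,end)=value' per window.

[0,11)=4 [10,21)=2 [20,31)=2 [30,41)=3 [40,51)=2

i=0 t=0 v=6: → [0,11); WM=-2
i=1 t=3 v=7: → [0,11); WM=1
i=2 t=6 v=2: → [0,11); WM=4
i=3 t=6 v=4: → [0,11); WM=4
i=4 t=11 v=4: → [10,21); WM=9
i=5 t=8 v=6: → [0,11); WM=9
i=6 t=16 v=6: → [10,21); WM=14; [0,11) fires=4
i=7 t=23 v=9: → [20,31); WM=21; [10,21) fires=2
i=8 t=14 v=7: DROP (t<21-1); WM=21
i=9 t=24 v=5: → [20,31); WM=22
i=10 t=15 v=7: DROP (t<22-1); WM=22
i=11 t=32 v=2: → [30,41); WM=30
i=12 t=20 v=9: DROP (t<30-1); WM=30
i=13 t=13 v=7: DROP (t<30-1); WM=30
i=14 t=38 v=6: → [30,41); WM=36; [20,31) fires=2
i=15 t=40 v=9: → [40,51),[30,41); WM=38
i=16 t=33 v=5: DROP (t<38-1); WM=38
i=17 t=35 v=1: DROP (t<38-1); WM=38
i=18 t=43 v=4: → [40,51); WM=41; [30,41) fires=3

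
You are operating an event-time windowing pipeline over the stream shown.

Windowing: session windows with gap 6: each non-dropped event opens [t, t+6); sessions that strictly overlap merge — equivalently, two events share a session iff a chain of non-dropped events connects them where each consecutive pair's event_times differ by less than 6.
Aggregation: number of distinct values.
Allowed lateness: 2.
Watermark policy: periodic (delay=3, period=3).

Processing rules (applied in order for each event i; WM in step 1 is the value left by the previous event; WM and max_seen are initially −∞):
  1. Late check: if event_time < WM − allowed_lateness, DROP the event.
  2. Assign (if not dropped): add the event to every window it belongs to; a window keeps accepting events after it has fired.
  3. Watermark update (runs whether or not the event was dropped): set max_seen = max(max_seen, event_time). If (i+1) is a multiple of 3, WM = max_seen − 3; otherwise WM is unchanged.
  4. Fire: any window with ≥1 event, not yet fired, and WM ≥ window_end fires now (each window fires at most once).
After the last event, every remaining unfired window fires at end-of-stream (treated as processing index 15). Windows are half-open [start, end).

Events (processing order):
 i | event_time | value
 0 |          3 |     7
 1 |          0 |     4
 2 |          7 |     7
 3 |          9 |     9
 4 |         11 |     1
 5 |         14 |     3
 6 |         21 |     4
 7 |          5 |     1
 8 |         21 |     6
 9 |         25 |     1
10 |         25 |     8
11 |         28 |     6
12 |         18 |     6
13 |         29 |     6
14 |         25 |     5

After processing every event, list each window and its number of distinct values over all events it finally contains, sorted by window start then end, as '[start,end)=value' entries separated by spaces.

[0,20)=5 [21,35)=5

i=0 t=3 v=7: → [3,9); WM=−∞
i=1 t=0 v=4: → [0,9); WM=−∞
i=2 t=7 v=7: → [0,13); WM=4
i=3 t=9 v=9: → [0,15); WM=4
i=4 t=11 v=1: → [0,17); WM=4
i=5 t=14 v=3: → [0,20); WM=11
i=6 t=21 v=4: → [21,27); WM=11
i=7 t=5 v=1: DROP (t<11-2); WM=11
i=8 t=21 v=6: → [21,27); WM=18
i=9 t=25 v=1: → [21,31); WM=18
i=10 t=25 v=8: → [21,31); WM=18
i=11 t=28 v=6: → [21,34); WM=25
i=12 t=18 v=6: DROP (t<25-2); WM=25
i=13 t=29 v=6: → [21,35); WM=25
i=14 t=25 v=5: → [21,35); WM=26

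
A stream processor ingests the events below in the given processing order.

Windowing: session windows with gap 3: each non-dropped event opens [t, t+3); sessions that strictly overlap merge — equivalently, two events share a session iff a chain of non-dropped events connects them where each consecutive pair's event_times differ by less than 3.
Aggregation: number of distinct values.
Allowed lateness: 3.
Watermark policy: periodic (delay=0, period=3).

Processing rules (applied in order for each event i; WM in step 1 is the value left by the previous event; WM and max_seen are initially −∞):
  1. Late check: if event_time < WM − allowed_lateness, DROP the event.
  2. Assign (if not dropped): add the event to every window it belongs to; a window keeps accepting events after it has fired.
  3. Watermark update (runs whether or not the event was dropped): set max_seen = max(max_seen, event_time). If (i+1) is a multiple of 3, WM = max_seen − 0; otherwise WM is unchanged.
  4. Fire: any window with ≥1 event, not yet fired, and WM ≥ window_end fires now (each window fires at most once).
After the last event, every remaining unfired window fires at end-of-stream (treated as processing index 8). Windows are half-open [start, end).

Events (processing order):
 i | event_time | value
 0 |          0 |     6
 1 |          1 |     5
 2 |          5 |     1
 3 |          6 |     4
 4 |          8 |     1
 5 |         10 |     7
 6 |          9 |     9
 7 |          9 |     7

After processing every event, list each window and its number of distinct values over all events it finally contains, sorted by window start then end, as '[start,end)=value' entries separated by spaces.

[0,4)=2 [5,13)=4

i=0 t=0 v=6: → [0,3); WM=−∞
i=1 t=1 v=5: → [0,4); WM=−∞
i=2 t=5 v=1: → [5,8); WM=5
i=3 t=6 v=4: → [5,9); WM=5
i=4 t=8 v=1: → [5,11); WM=5
i=5 t=10 v=7: → [5,13); WM=10
i=6 t=9 v=9: → [5,13); WM=10
i=7 t=9 v=7: → [5,13); WM=10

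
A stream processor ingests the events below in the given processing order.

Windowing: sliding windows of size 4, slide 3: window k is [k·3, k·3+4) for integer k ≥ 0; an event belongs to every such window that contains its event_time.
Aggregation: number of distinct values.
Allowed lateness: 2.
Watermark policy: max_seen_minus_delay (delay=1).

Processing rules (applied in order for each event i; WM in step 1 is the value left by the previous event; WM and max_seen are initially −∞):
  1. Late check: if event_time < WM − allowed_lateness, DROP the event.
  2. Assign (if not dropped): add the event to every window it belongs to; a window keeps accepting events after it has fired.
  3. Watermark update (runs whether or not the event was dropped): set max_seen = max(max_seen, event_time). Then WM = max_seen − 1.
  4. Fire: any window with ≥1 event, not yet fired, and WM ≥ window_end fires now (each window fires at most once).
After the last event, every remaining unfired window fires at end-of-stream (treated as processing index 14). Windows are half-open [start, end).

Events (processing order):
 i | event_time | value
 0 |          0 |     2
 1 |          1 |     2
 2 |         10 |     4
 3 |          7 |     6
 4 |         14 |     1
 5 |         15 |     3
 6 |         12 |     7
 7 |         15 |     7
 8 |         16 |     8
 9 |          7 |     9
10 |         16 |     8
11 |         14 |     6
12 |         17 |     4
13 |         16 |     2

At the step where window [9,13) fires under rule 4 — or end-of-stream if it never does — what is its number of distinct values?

i=0 t=0 v=2: → [0,4); WM=-1
i=1 t=1 v=2: → [0,4); WM=0
i=2 t=10 v=4: → [9,13); WM=9; [0,4) fires=1
i=3 t=7 v=6: → [6,10); WM=9
i=4 t=14 v=1: → [12,16); WM=13; [6,10) fires=1 [9,13) fires=1
i=5 t=15 v=3: → [15,19),[12,16); WM=14
i=6 t=12 v=7: → [12,16),[9,13); WM=14
i=7 t=15 v=7: → [15,19),[12,16); WM=14
i=8 t=16 v=8: → [15,19); WM=15
i=9 t=7 v=9: DROP (t<15-2); WM=15
i=10 t=16 v=8: → [15,19); WM=15
i=11 t=14 v=6: → [12,16); WM=15
i=12 t=17 v=4: → [15,19); WM=16; [12,16) fires=4
i=13 t=16 v=2: → [15,19); WM=16

1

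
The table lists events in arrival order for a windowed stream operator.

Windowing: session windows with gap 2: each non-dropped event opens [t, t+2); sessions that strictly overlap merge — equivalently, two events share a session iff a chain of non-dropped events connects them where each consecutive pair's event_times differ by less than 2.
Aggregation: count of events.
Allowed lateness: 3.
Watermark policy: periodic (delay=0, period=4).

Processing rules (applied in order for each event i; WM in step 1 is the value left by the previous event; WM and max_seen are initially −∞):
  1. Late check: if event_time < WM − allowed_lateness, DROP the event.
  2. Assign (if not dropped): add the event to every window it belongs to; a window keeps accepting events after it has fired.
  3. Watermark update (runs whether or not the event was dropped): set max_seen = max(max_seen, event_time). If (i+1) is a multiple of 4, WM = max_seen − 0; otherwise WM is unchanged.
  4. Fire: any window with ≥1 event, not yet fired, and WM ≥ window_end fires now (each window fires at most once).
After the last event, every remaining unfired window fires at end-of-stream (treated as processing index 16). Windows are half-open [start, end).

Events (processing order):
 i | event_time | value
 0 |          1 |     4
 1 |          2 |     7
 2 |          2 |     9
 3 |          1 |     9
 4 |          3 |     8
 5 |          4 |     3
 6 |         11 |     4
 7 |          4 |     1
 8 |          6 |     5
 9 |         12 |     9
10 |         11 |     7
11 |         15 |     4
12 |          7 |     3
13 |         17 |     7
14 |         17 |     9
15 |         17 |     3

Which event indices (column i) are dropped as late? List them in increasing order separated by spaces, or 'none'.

8 12

i=0 t=1 v=4: → [1,3); WM=−∞
i=1 t=2 v=7: → [1,4); WM=−∞
i=2 t=2 v=9: → [1,4); WM=−∞
i=3 t=1 v=9: → [1,4); WM=2
i=4 t=3 v=8: → [1,5); WM=2
i=5 t=4 v=3: → [1,6); WM=2
i=6 t=11 v=4: → [11,13); WM=2
i=7 t=4 v=1: → [1,6); WM=11
i=8 t=6 v=5: DROP (t<11-3); WM=11
i=9 t=12 v=9: → [11,14); WM=11
i=10 t=11 v=7: → [11,14); WM=11
i=11 t=15 v=4: → [15,17); WM=15
i=12 t=7 v=3: DROP (t<15-3); WM=15
i=13 t=17 v=7: → [17,19); WM=15
i=14 t=17 v=9: → [17,19); WM=15
i=15 t=17 v=3: → [17,19); WM=17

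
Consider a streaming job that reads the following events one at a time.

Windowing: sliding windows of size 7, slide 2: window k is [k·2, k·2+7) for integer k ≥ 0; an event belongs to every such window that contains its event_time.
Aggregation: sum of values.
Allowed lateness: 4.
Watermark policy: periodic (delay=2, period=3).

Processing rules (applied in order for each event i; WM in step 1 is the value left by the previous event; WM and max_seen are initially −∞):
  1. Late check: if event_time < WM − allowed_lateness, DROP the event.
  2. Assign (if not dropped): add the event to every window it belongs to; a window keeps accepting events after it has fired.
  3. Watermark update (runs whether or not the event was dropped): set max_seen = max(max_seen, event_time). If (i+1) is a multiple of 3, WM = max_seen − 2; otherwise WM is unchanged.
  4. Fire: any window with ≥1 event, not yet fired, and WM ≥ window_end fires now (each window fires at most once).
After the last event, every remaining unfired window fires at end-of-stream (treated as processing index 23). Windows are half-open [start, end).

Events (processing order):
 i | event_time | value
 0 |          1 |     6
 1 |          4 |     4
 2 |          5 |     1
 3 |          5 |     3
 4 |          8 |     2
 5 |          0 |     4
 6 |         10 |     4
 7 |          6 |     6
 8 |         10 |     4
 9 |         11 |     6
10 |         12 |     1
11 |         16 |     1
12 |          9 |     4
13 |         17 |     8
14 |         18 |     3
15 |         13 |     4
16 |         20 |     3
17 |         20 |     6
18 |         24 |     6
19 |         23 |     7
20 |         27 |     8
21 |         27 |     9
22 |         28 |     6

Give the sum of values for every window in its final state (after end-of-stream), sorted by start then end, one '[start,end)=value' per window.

i=0 t=1 v=6: → [0,7); WM=−∞
i=1 t=4 v=4: → [4,11),[2,9),[0,7); WM=−∞
i=2 t=5 v=1: → [4,11),[2,9),[0,7); WM=3
i=3 t=5 v=3: → [4,11),[2,9),[0,7); WM=3
i=4 t=8 v=2: → [8,15),[6,13),[4,11),[2,9); WM=3
i=5 t=0 v=4: → [0,7); WM=6
i=6 t=10 v=4: → [10,17),[8,15),[6,13),[4,11); WM=6
i=7 t=6 v=6: → [6,13),[4,11),[2,9),[0,7); WM=6
i=8 t=10 v=4: → [10,17),[8,15),[6,13),[4,11); WM=8; [0,7) fires=24
i=9 t=11 v=6: → [10,17),[8,15),[6,13); WM=8
i=10 t=12 v=1: → [12,19),[10,17),[8,15),[6,13); WM=8
i=11 t=16 v=1: → [16,23),[14,21),[12,19),[10,17); WM=14; [2,9) fires=16 [4,11) fires=24 [6,13) fires=23
i=12 t=9 v=4: DROP (t<14-4); WM=14
i=13 t=17 v=8: → [16,23),[14,21),[12,19); WM=14
i=14 t=18 v=3: → [18,25),[16,23),[14,21),[12,19); WM=16; [8,15) fires=17
i=15 t=13 v=4: → [12,19),[10,17),[8,15); WM=16
i=16 t=20 v=3: → [20,27),[18,25),[16,23),[14,21); WM=16
i=17 t=20 v=6: → [20,27),[18,25),[16,23),[14,21); WM=18; [10,17) fires=20
i=18 t=24 v=6: → [24,31),[22,29),[20,27),[18,25); WM=18
i=19 t=23 v=7: → [22,29),[20,27),[18,25); WM=18
i=20 t=27 v=8: → [26,33),[24,31),[22,29); WM=25; [12,19) fires=17 [14,21) fires=21 [16,23) fires=21 [18,25) fires=25
i=21 t=27 v=9: → [26,33),[24,31),[22,29); WM=25
i=22 t=28 v=6: → [28,35),[26,33),[24,31),[22,29); WM=25

[0,7)=24 [2,9)=16 [4,11)=24 [6,13)=23 [8,15)=21 [10,17)=20 [12,19)=17 [14,21)=21 [16,23)=21 [18,25)=25 [20,27)=22 [22,29)=36 [24,31)=29 [26,33)=23 [28,35)=6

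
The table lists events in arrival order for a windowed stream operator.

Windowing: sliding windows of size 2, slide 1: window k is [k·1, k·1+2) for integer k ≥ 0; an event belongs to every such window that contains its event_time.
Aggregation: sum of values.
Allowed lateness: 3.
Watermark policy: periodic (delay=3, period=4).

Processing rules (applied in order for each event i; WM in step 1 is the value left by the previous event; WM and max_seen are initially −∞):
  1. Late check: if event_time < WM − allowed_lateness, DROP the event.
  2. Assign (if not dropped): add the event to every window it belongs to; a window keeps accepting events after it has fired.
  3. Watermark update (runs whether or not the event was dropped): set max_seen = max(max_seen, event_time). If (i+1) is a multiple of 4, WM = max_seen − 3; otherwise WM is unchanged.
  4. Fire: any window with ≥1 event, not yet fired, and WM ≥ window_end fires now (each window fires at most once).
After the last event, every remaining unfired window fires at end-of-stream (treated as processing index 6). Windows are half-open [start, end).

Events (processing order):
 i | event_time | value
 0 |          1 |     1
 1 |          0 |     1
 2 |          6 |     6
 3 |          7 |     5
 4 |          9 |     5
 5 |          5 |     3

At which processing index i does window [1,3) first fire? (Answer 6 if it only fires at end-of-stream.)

i=0 t=1 v=1: → [1,3),[0,2); WM=−∞
i=1 t=0 v=1: → [0,2); WM=−∞
i=2 t=6 v=6: → [6,8),[5,7); WM=−∞
i=3 t=7 v=5: → [7,9),[6,8); WM=4; [0,2) fires=2 [1,3) fires=1
i=4 t=9 v=5: → [9,11),[8,10); WM=4
i=5 t=5 v=3: → [5,7),[4,6); WM=4

3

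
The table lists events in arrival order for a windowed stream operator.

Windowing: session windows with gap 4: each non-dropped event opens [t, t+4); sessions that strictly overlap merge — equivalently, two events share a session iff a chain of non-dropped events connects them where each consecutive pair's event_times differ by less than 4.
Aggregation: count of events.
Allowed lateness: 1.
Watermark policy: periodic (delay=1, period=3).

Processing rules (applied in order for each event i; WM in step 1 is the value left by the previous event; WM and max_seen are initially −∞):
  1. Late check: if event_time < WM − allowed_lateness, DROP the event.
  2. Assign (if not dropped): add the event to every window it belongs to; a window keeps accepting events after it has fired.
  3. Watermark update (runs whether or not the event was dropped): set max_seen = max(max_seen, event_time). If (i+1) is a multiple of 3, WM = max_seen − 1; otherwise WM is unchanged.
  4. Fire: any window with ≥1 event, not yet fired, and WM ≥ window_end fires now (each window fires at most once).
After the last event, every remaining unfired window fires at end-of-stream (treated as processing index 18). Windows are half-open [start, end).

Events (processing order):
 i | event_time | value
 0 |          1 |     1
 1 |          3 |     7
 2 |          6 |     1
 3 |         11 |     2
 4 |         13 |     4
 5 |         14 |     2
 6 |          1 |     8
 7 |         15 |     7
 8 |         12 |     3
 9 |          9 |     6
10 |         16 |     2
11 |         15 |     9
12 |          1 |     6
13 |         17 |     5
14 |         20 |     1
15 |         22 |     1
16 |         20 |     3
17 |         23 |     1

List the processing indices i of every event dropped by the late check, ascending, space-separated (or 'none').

6 9 12

i=0 t=1 v=1: → [1,5); WM=−∞
i=1 t=3 v=7: → [1,7); WM=−∞
i=2 t=6 v=1: → [1,10); WM=5
i=3 t=11 v=2: → [11,15); WM=5
i=4 t=13 v=4: → [11,17); WM=5
i=5 t=14 v=2: → [11,18); WM=13
i=6 t=1 v=8: DROP (t<13-1); WM=13
i=7 t=15 v=7: → [11,19); WM=13
i=8 t=12 v=3: → [11,19); WM=14
i=9 t=9 v=6: DROP (t<14-1); WM=14
i=10 t=16 v=2: → [11,20); WM=14
i=11 t=15 v=9: → [11,20); WM=15
i=12 t=1 v=6: DROP (t<15-1); WM=15
i=13 t=17 v=5: → [11,21); WM=15
i=14 t=20 v=1: → [11,24); WM=19
i=15 t=22 v=1: → [11,26); WM=19
i=16 t=20 v=3: → [11,26); WM=19
i=17 t=23 v=1: → [11,27); WM=22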